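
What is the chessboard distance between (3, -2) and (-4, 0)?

max(|x_i - y_i|) = max(|3 - (-4)|, |-2 - 0|) = max(7, 2) = 7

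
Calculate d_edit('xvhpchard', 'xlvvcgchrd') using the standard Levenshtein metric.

Let D[i][j] be the edit distance between the first i characters of 'xvhpchard' and the first j characters of 'xlvvcgchrd', with D[i][0] = i, D[0][j] = j, and D[i][j] = D[i-1][j-1] if the characters match, else 1 + min(D[i-1][j], D[i][j-1], D[i-1][j-1]). Filling the table (rows: prefixes of 'xvhpchard', columns: prefixes of 'xlvvcgchrd'):
     ε  x  l  v  v  c  g  c  h  r  d
  ε  0  1  2  3  4  5  6  7  8  9 10
  x  1  0  1  2  3  4  5  6  7  8  9
  v  2  1  1  1  2  3  4  5  6  7  8
  h  3  2  2  2  2  3  4  5  5  6  7
  p  4  3  3  3  3  3  4  5  6  6  7
  c  5  4  4  4  4  3  4  4  5  6  7
  h  6  5  5  5  5  4  4  5  4  5  6
  a  7  6  6  6  6  5  5  5  5  5  6
  r  8  7  7  7  7  6  6  6  6  5  6
  d  9  8  8  8  8  7  7  7  7  6  5
The bottom-right entry gives D[9][10] = 5, so no sequence of fewer than 5 edits works. Backtracking through the table gives one optimal edit sequence (5 edits):
  xvhpchard → xlvhpchard (ins l @2)
  xlvhpchard → xlvvhpchard (ins v @3)
  xlvvhpchard → xlvvcpchard (sub h→c @5)
  xlvvcpchard → xlvvcgchard (sub p→g @6)
  xlvvcgchard → xlvvcgchrd (del a @9)
Edit distance = 5.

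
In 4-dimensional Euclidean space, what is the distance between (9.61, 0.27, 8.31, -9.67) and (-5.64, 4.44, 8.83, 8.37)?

√(Σ(x_i - y_i)²) = √((9.61 - (-5.64))² + (0.27 - 4.44)² + (8.31 - 8.83)² + (-9.67 - 8.37)²)
= √(15.25² + (-4.17)² + (-0.52)² + (-18.04)²) = √(232.5625 + 17.3889 + 0.2704 + 325.4416) = √575.6634 ≈ 23.993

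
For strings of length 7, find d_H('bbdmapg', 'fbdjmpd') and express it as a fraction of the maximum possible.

Differing positions: 1, 4, 5, 7. Hamming distance = 4. The maximum possible Hamming distance for length-7 strings is 7, so d_H/7 = 4/7 ≈ 0.5714.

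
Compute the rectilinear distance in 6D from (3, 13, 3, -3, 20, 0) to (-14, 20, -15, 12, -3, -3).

Σ|x_i - y_i| = |3 - (-14)| + |13 - 20| + |3 - (-15)| + |-3 - 12| + |20 - (-3)| + |0 - (-3)| = 17 + 7 + 18 + 15 + 23 + 3 = 83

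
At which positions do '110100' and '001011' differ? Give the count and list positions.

Differing positions: 1, 2, 3, 4, 5, 6. Hamming distance = 6.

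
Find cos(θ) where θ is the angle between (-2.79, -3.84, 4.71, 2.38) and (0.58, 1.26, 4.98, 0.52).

With u = (-2.79, -3.84, 4.71, 2.38), v = (0.58, 1.26, 4.98, 0.52):
u·v = (-2.79)·0.58 + (-3.84)·1.26 + 4.71·4.98 + 2.38·0.52 = (-1.6182) + (-4.8384) + 23.4558 + 1.2376 = 18.2368.
|u| = √((-2.79)² + (-3.84)² + 4.71² + 2.38²) = √(7.7841 + 14.7456 + 22.1841 + 5.6644) = √50.3782, |v| = √(0.58² + 1.26² + 4.98² + 0.52²) = √(0.3364 + 1.5876 + 24.8004 + 0.2704) = √26.9948.
cos θ = (u·v)/(|u||v|) = 18.2368/(√50.3782·√26.9948) ≈ 0.4945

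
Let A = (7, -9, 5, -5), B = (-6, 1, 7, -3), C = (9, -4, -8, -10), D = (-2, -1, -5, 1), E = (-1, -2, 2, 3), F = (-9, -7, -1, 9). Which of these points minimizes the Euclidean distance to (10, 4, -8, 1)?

Distances: d(A) ≈ 19.5704, d(B) ≈ 22.4944, d(C) ≈ 13.6382, d(D) ≈ 13.3417, d(E) ≈ 16.1555, d(F) ≈ 24.3926. Nearest: D = (-2, -1, -5, 1) with distance 13.3417.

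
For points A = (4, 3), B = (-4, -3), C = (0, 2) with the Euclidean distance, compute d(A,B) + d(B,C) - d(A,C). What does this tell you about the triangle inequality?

d(A,B) = √(8² + 6²) = √100 = 10, d(B,C) = √(4² + 5²) = √41 ≈ 6.4031, d(A,C) = √(4² + 1²) = √17 ≈ 4.1231.
d(A,B) + d(B,C) - d(A,C) = 10 + 6.4031 - 4.1231 = 16.4031 - 4.1231 = 12.28 (to 4 decimal places). This is ≥ 0, so the triangle inequality holds for these points.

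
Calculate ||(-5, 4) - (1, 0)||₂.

√(Σ(x_i - y_i)²) = √((-5 - 1)² + (4 - 0)²)
= √((-6)² + 4²) = √(36 + 16) = √52 ≈ 7.2111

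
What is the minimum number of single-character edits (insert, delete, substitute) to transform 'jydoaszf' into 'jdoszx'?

Let D[i][j] be the edit distance between the first i characters of 'jydoaszf' and the first j characters of 'jdoszx', with D[i][0] = i, D[0][j] = j, and D[i][j] = D[i-1][j-1] if the characters match, else 1 + min(D[i-1][j], D[i][j-1], D[i-1][j-1]). Filling the table (rows: prefixes of 'jydoaszf', columns: prefixes of 'jdoszx'):
     ε  j  d  o  s  z  x
  ε  0  1  2  3  4  5  6
  j  1  0  1  2  3  4  5
  y  2  1  1  2  3  4  5
  d  3  2  1  2  3  4  5
  o  4  3  2  1  2  3  4
  a  5  4  3  2  2  3  4
  s  6  5  4  3  2  3  4
  z  7  6  5  4  3  2  3
  f  8  7  6  5  4  3  3
The bottom-right entry gives D[8][6] = 3, so no sequence of fewer than 3 edits works. Backtracking through the table gives one optimal edit sequence (3 edits):
  jydoaszf → jdoaszf (del y @2)
  jdoaszf → jdoszf (del a @4)
  jdoszf → jdoszx (sub f→x @6)
Edit distance = 3.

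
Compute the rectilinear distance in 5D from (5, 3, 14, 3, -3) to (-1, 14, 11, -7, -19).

Σ|x_i - y_i| = |5 - (-1)| + |3 - 14| + |14 - 11| + |3 - (-7)| + |-3 - (-19)| = 6 + 11 + 3 + 10 + 16 = 46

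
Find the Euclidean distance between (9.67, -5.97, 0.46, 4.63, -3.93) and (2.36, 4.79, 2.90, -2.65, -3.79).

√(Σ(x_i - y_i)²) = √((9.67 - 2.36)² + (-5.97 - 4.79)² + (0.46 - 2.9)² + (4.63 - (-2.65))² + (-3.93 - (-3.79))²)
= √(7.31² + (-10.76)² + (-2.44)² + 7.28² + (-0.14)²) = √(53.4361 + 115.7776 + 5.9536 + 52.9984 + 0.0196) = √228.1853 ≈ 15.1058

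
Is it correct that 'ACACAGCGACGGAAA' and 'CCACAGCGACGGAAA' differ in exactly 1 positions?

Differing positions: 1. Hamming distance = 1, so the claim is true.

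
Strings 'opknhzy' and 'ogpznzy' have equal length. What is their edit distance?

Let D[i][j] be the edit distance between the first i characters of 'opknhzy' and the first j characters of 'ogpznzy', with D[i][0] = i, D[0][j] = j, and D[i][j] = D[i-1][j-1] if the characters match, else 1 + min(D[i-1][j], D[i][j-1], D[i-1][j-1]). Filling the table (rows: prefixes of 'opknhzy', columns: prefixes of 'ogpznzy'):
     ε  o  g  p  z  n  z  y
  ε  0  1  2  3  4  5  6  7
  o  1  0  1  2  3  4  5  6
  p  2  1  1  1  2  3  4  5
  k  3  2  2  2  2  3  4  5
  n  4  3  3  3  3  2  3  4
  h  5  4  4  4  4  3  3  4
  z  6  5  5  5  4  4  3  4
  y  7  6  6  6  5  5  4  3
The bottom-right entry gives D[7][7] = 3, so no sequence of fewer than 3 edits works. Backtracking through the table gives one optimal edit sequence (3 edits):
  opknhzy → ogpknhzy (ins g @2)
  ogpknhzy → ogpznhzy (sub k→z @4)
  ogpznhzy → ogpznzy (del h @6)
Edit distance = 3.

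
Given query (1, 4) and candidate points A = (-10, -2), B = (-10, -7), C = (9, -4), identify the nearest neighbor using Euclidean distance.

Distances: d(A) ≈ 12.53, d(B) ≈ 15.5563, d(C) ≈ 11.3137. Nearest: C = (9, -4) with distance 11.3137.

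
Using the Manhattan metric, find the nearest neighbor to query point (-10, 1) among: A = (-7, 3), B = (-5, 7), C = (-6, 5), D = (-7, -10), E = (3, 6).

Distances: d(A) = 5, d(B) = 11, d(C) = 8, d(D) = 14, d(E) = 18. Nearest: A = (-7, 3) with distance 5.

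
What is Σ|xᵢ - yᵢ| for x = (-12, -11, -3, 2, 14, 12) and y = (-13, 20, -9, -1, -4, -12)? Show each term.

Σ|x_i - y_i| = |-12 - (-13)| + |-11 - 20| + |-3 - (-9)| + |2 - (-1)| + |14 - (-4)| + |12 - (-12)| = 1 + 31 + 6 + 3 + 18 + 24 = 83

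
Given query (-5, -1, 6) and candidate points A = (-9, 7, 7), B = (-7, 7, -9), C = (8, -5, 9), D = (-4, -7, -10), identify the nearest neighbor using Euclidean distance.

Distances: d(A) = 9, d(B) ≈ 17.1172, d(C) ≈ 13.9284, d(D) ≈ 17.1172. Nearest: A = (-9, 7, 7) with distance 9.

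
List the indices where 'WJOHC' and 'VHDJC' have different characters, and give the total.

Differing positions: 1, 2, 3, 4. Hamming distance = 4.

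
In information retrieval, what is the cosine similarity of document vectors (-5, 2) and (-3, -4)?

With u = (-5, 2), v = (-3, -4):
u·v = (-5)·(-3) + 2·(-4) = 15 + (-8) = 7.
|u| = √((-5)² + 2²) = √29, |v| = √((-3)² + (-4)²) = √25, so |u||v| = √(29·25) = √725.
cos θ = (u·v)/(|u||v|) = 7/√725 ≈ 0.26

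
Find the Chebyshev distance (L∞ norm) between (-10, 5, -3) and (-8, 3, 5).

max(|x_i - y_i|) = max(|-10 - (-8)|, |5 - 3|, |-3 - 5|) = max(2, 2, 8) = 8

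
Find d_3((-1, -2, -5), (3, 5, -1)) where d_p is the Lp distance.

(Σ|x_i - y_i|^3)^(1/3) = (|-1 - 3|^3 + |-2 - 5|^3 + |-5 - (-1)|^3)^(1/3)
= (4^3 + 7^3 + 4^3)^(1/3) = (64 + 343 + 64)^(1/3) = (471)^(1/3) ≈ 7.7805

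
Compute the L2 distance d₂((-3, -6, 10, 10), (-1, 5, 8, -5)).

√(Σ(x_i - y_i)²) = √((-3 - (-1))² + (-6 - 5)² + (10 - 8)² + (10 - (-5))²)
= √((-2)² + (-11)² + 2² + 15²) = √(4 + 121 + 4 + 225) = √354 ≈ 18.8149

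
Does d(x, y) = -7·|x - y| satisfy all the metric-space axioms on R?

No. With c = -7 < 0, d fails non-negativity: d(5, 6) = -7·|5 - 6| = -7·1 = -7 < 0.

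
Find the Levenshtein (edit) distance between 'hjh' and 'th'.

Let D[i][j] be the edit distance between the first i characters of 'hjh' and the first j characters of 'th', with D[i][0] = i, D[0][j] = j, and D[i][j] = D[i-1][j-1] if the characters match, else 1 + min(D[i-1][j], D[i][j-1], D[i-1][j-1]). Filling the table (rows: prefixes of 'hjh', columns: prefixes of 'th'):
     ε  t  h
  ε  0  1  2
  h  1  1  1
  j  2  2  2
  h  3  3  2
The bottom-right entry gives D[3][2] = 2, so no sequence of fewer than 2 edits works. Backtracking through the table gives one optimal edit sequence (2 edits):
  hjh → jh (del h @1)
  jh → th (sub j→t @1)
Edit distance = 2.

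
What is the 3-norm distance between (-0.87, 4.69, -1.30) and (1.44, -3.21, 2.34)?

(Σ|x_i - y_i|^3)^(1/3) = (|-0.87 - 1.44|^3 + |4.69 - (-3.21)|^3 + |-1.3 - 2.34|^3)^(1/3)
= (2.31^3 + 7.9^3 + 3.64^3)^(1/3) ≈ (12.3264 + 493.039 + 48.2285)^(1/3) = (553.5939)^(1/3) ≈ 8.211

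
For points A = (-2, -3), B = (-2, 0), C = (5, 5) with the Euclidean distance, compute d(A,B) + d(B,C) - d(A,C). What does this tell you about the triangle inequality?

d(A,B) = √(0² + 3²) = √9 = 3, d(B,C) = √(7² + 5²) = √74 ≈ 8.6023, d(A,C) = √(7² + 8²) = √113 ≈ 10.6301.
d(A,B) + d(B,C) - d(A,C) = 3 + 8.6023 - 10.6301 = 11.6023 - 10.6301 = 0.9722 (to 4 decimal places). This is ≥ 0, so the triangle inequality holds for these points.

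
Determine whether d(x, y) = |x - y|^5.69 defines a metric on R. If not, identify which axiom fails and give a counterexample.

No. d(x,y) = |x-y|^5.69 fails the triangle inequality since p = 5.69 > 1. Counterexample: x = -5, y = -3, z = 5. d(x,z) = |-5 - 5|^5.69 = 10^5.69 ≈ 489778.8194, but d(x,y) + d(y,z) = 2^5.69 + 8^5.69 ≈ 51.6251 + 137588.4652 = 137640.0903. Since 489778.8194 > 137640.0903, the triangle inequality is violated.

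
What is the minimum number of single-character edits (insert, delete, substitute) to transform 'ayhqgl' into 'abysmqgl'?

Let D[i][j] be the edit distance between the first i characters of 'ayhqgl' and the first j characters of 'abysmqgl', with D[i][0] = i, D[0][j] = j, and D[i][j] = D[i-1][j-1] if the characters match, else 1 + min(D[i-1][j], D[i][j-1], D[i-1][j-1]). Filling the table (rows: prefixes of 'ayhqgl', columns: prefixes of 'abysmqgl'):
     ε  a  b  y  s  m  q  g  l
  ε  0  1  2  3  4  5  6  7  8
  a  1  0  1  2  3  4  5  6  7
  y  2  1  1  1  2  3  4  5  6
  h  3  2  2  2  2  3  4  5  6
  q  4  3  3  3  3  3  3  4  5
  g  5  4  4  4  4  4  4  3  4
  l  6  5  5  5  5  5  5  4  3
The bottom-right entry gives D[6][8] = 3, so no sequence of fewer than 3 edits works. Backtracking through the table gives one optimal edit sequence (3 edits):
  ayhqgl → abyhqgl (ins b @2)
  abyhqgl → abyshqgl (ins s @4)
  abyshqgl → abysmqgl (sub h→m @5)
Edit distance = 3.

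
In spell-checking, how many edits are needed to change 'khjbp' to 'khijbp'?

Let D[i][j] be the edit distance between the first i characters of 'khjbp' and the first j characters of 'khijbp', with D[i][0] = i, D[0][j] = j, and D[i][j] = D[i-1][j-1] if the characters match, else 1 + min(D[i-1][j], D[i][j-1], D[i-1][j-1]). Filling the table (rows: prefixes of 'khjbp', columns: prefixes of 'khijbp'):
     ε  k  h  i  j  b  p
  ε  0  1  2  3  4  5  6
  k  1  0  1  2  3  4  5
  h  2  1  0  1  2  3  4
  j  3  2  1  1  1  2  3
  b  4  3  2  2  2  1  2
  p  5  4  3  3  3  2  1
The bottom-right entry gives D[5][6] = 1, so no sequence of fewer than 1 edit works. Backtracking through the table gives one optimal edit sequence (1 edit):
  khjbp → khijbp (ins i @3)
Edit distance = 1.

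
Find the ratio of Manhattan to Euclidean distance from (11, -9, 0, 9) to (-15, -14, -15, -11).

L1 = |11 - (-15)| + |-9 - (-14)| + |0 - (-15)| + |9 - (-11)| = 26 + 5 + 15 + 20 = 66
L2 = √(26² + 5² + 15² + 20²) = √1326 ≈ 36.4143
L1 ≥ L2 always (equality iff movement is along one axis); L1 > L2 here.
Ratio L1/L2 = 66/√1326 ≈ 1.8125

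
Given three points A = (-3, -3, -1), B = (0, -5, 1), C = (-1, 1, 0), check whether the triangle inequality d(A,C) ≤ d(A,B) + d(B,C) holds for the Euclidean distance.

d(A,B) = √(3² + 2² + 2²) = √17 ≈ 4.1231, d(B,C) = √(1² + 6² + 1²) = √38 ≈ 6.1644, d(A,C) = √(2² + 4² + 1²) = √21 ≈ 4.5826.
d(A,C) ≈ 4.5826 ≤ 4.1231 + 6.1644 = 10.2875. Triangle inequality is satisfied.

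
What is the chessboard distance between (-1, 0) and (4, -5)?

max(|x_i - y_i|) = max(|-1 - 4|, |0 - (-5)|) = max(5, 5) = 5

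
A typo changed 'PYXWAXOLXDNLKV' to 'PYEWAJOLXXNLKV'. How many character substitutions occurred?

Differing positions: 3, 6, 10. Hamming distance = 3.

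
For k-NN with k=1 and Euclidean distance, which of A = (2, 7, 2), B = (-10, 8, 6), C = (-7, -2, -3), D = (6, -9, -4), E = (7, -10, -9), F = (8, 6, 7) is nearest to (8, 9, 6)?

Distances: d(A) ≈ 7.4833, d(B) ≈ 18.0278, d(C) ≈ 20.664, d(D) ≈ 20.6882, d(E) ≈ 24.2281, d(F) ≈ 3.1623. Nearest: F = (8, 6, 7) with distance 3.1623.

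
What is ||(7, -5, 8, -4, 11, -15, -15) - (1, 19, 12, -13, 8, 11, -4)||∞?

max(|x_i - y_i|) = max(|7 - 1|, |-5 - 19|, |8 - 12|, |-4 - (-13)|, |11 - 8|, |-15 - 11|, |-15 - (-4)|) = max(6, 24, 4, 9, 3, 26, 11) = 26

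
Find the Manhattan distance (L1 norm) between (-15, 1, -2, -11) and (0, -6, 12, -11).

Σ|x_i - y_i| = |-15 - 0| + |1 - (-6)| + |-2 - 12| + |-11 - (-11)| = 15 + 7 + 14 + 0 = 36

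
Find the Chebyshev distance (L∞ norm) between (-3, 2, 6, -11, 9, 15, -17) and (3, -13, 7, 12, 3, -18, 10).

max(|x_i - y_i|) = max(|-3 - 3|, |2 - (-13)|, |6 - 7|, |-11 - 12|, |9 - 3|, |15 - (-18)|, |-17 - 10|) = max(6, 15, 1, 23, 6, 33, 27) = 33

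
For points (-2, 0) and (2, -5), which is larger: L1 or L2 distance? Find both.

L1 = |-2 - 2| + |0 - (-5)| = 4 + 5 = 9
L2 = √(4² + 5²) = √41 ≈ 6.4031
L1 ≥ L2 always (equality iff movement is along one axis); L1 > L2 here.
Ratio L1/L2 = 9/√41 ≈ 1.4056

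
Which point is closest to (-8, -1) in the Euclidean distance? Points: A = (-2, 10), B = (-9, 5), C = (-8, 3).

Distances: d(A) ≈ 12.53, d(B) ≈ 6.0828, d(C) = 4. Nearest: C = (-8, 3) with distance 4.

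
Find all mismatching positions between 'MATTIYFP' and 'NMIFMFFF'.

Differing positions: 1, 2, 3, 4, 5, 6, 8. Hamming distance = 7.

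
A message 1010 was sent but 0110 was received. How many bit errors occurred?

Differing positions: 1, 2. Hamming distance = 2.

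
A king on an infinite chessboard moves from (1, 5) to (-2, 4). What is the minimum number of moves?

max(|x_i - y_i|) = max(|1 - (-2)|, |5 - 4|) = max(3, 1) = 3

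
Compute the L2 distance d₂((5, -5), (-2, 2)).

√(Σ(x_i - y_i)²) = √((5 - (-2))² + (-5 - 2)²)
= √(7² + (-7)²) = √(49 + 49) = √98 ≈ 9.8995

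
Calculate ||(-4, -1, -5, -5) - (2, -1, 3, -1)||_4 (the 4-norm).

(Σ|x_i - y_i|^4)^(1/4) = (|-4 - 2|^4 + |-1 - (-1)|^4 + |-5 - 3|^4 + |-5 - (-1)|^4)^(1/4)
= (6^4 + 0^4 + 8^4 + 4^4)^(1/4) = (1296 + 0 + 4096 + 256)^(1/4) = (5648)^(1/4) ≈ 8.6691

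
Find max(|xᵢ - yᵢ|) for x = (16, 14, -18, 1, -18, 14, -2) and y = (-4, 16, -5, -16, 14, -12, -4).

max(|x_i - y_i|) = max(|16 - (-4)|, |14 - 16|, |-18 - (-5)|, |1 - (-16)|, |-18 - 14|, |14 - (-12)|, |-2 - (-4)|) = max(20, 2, 13, 17, 32, 26, 2) = 32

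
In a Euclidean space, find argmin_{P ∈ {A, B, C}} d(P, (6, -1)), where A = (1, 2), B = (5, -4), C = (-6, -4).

Distances: d(A) ≈ 5.831, d(B) ≈ 3.1623, d(C) ≈ 12.3693. Nearest: B = (5, -4) with distance 3.1623.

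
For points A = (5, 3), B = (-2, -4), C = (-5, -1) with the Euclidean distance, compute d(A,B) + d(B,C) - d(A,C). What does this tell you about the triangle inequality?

d(A,B) = √(7² + 7²) = √98 ≈ 9.8995, d(B,C) = √(3² + 3²) = √18 ≈ 4.2426, d(A,C) = √(10² + 4²) = √116 ≈ 10.7703.
d(A,B) + d(B,C) - d(A,C) = 9.8995 + 4.2426 - 10.7703 = 14.1421 - 10.7703 = 3.3718 (to 4 decimal places). This is ≥ 0, so the triangle inequality holds for these points.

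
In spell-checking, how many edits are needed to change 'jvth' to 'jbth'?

Let D[i][j] be the edit distance between the first i characters of 'jvth' and the first j characters of 'jbth', with D[i][0] = i, D[0][j] = j, and D[i][j] = D[i-1][j-1] if the characters match, else 1 + min(D[i-1][j], D[i][j-1], D[i-1][j-1]). Filling the table (rows: prefixes of 'jvth', columns: prefixes of 'jbth'):
     ε  j  b  t  h
  ε  0  1  2  3  4
  j  1  0  1  2  3
  v  2  1  1  2  3
  t  3  2  2  1  2
  h  4  3  3  2  1
The bottom-right entry gives D[4][4] = 1, so no sequence of fewer than 1 edit works. Backtracking through the table gives one optimal edit sequence (1 edit):
  jvth → jbth (sub v→b @2)
Edit distance = 1.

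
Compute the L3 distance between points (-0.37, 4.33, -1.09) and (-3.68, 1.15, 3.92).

(Σ|x_i - y_i|^3)^(1/3) = (|-0.37 - (-3.68)|^3 + |4.33 - 1.15|^3 + |-1.09 - 3.92|^3)^(1/3)
= (3.31^3 + 3.18^3 + 5.01^3)^(1/3) ≈ (36.2647 + 32.1574 + 125.7515)^(1/3) = (194.1736)^(1/3) ≈ 5.7907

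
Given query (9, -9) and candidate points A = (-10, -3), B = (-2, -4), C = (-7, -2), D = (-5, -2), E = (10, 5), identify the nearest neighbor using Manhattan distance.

Distances: d(A) = 25, d(B) = 16, d(C) = 23, d(D) = 21, d(E) = 15. Nearest: E = (10, 5) with distance 15.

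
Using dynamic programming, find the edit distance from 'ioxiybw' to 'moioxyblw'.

Let D[i][j] be the edit distance between the first i characters of 'ioxiybw' and the first j characters of 'moioxyblw', with D[i][0] = i, D[0][j] = j, and D[i][j] = D[i-1][j-1] if the characters match, else 1 + min(D[i-1][j], D[i][j-1], D[i-1][j-1]). Filling the table (rows: prefixes of 'ioxiybw', columns: prefixes of 'moioxyblw'):
     ε  m  o  i  o  x  y  b  l  w
  ε  0  1  2  3  4  5  6  7  8  9
  i  1  1  2  2  3  4  5  6  7  8
  o  2  2  1  2  2  3  4  5  6  7
  x  3  3  2  2  3  2  3  4  5  6
  i  4  4  3  2  3  3  3  4  5  6
  y  5  5  4  3  3  4  3  4  5  6
  b  6  6  5  4  4  4  4  3  4  5
  w  7  7  6  5  5  5  5  4  4  4
The bottom-right entry gives D[7][9] = 4, so no sequence of fewer than 4 edits works. Backtracking through the table gives one optimal edit sequence (4 edits):
  ioxiybw → mioxiybw (ins m @1)
  mioxiybw → moioxiybw (ins o @2)
  moioxiybw → moioxybw (del i @6)
  moioxybw → moioxyblw (ins l @8)
Edit distance = 4.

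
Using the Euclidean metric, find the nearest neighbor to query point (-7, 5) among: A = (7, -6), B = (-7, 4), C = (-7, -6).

Distances: d(A) ≈ 17.8045, d(B) = 1, d(C) = 11. Nearest: B = (-7, 4) with distance 1.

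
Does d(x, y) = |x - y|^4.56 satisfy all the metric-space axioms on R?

No. d(x,y) = |x-y|^4.56 fails the triangle inequality since p = 4.56 > 1. Counterexample: x = -3, y = -2, z = 0. d(x,z) = |-3 - 0|^4.56 = 3^4.56 ≈ 149.8556, but d(x,y) + d(y,z) = 1^4.56 + 2^4.56 ≈ 1 + 23.5883 = 24.5883. Since 149.8556 > 24.5883, the triangle inequality is violated.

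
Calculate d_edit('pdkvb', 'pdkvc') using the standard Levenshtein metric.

Let D[i][j] be the edit distance between the first i characters of 'pdkvb' and the first j characters of 'pdkvc', with D[i][0] = i, D[0][j] = j, and D[i][j] = D[i-1][j-1] if the characters match, else 1 + min(D[i-1][j], D[i][j-1], D[i-1][j-1]). Filling the table (rows: prefixes of 'pdkvb', columns: prefixes of 'pdkvc'):
     ε  p  d  k  v  c
  ε  0  1  2  3  4  5
  p  1  0  1  2  3  4
  d  2  1  0  1  2  3
  k  3  2  1  0  1  2
  v  4  3  2  1  0  1
  b  5  4  3  2  1  1
The bottom-right entry gives D[5][5] = 1, so no sequence of fewer than 1 edit works. Backtracking through the table gives one optimal edit sequence (1 edit):
  pdkvb → pdkvc (sub b→c @5)
Edit distance = 1.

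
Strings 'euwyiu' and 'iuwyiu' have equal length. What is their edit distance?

Let D[i][j] be the edit distance between the first i characters of 'euwyiu' and the first j characters of 'iuwyiu', with D[i][0] = i, D[0][j] = j, and D[i][j] = D[i-1][j-1] if the characters match, else 1 + min(D[i-1][j], D[i][j-1], D[i-1][j-1]). Filling the table (rows: prefixes of 'euwyiu', columns: prefixes of 'iuwyiu'):
     ε  i  u  w  y  i  u
  ε  0  1  2  3  4  5  6
  e  1  1  2  3  4  5  6
  u  2  2  1  2  3  4  5
  w  3  3  2  1  2  3  4
  y  4  4  3  2  1  2  3
  i  5  4  4  3  2  1  2
  u  6  5  4  4  3  2  1
The bottom-right entry gives D[6][6] = 1, so no sequence of fewer than 1 edit works. Backtracking through the table gives one optimal edit sequence (1 edit):
  euwyiu → iuwyiu (sub e→i @1)
Edit distance = 1.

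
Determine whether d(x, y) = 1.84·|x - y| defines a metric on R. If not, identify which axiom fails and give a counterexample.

Yes. Since |x - y| is a metric on R and 1.84 > 0, the positive scalar multiple 1.84·|x - y| is also a metric: scaling by a positive constant preserves non-negativity, identity (d=0 ⟺ |x-y|=0 ⟺ x=y), symmetry, and the triangle inequality.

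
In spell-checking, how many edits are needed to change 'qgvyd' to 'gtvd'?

Let D[i][j] be the edit distance between the first i characters of 'qgvyd' and the first j characters of 'gtvd', with D[i][0] = i, D[0][j] = j, and D[i][j] = D[i-1][j-1] if the characters match, else 1 + min(D[i-1][j], D[i][j-1], D[i-1][j-1]). Filling the table (rows: prefixes of 'qgvyd', columns: prefixes of 'gtvd'):
     ε  g  t  v  d
  ε  0  1  2  3  4
  q  1  1  2  3  4
  g  2  1  2  3  4
  v  3  2  2  2  3
  y  4  3  3  3  3
  d  5  4  4  4  3
The bottom-right entry gives D[5][4] = 3, so no sequence of fewer than 3 edits works. Backtracking through the table gives one optimal edit sequence (3 edits):
  qgvyd → gvyd (del q @1)
  gvyd → gtyd (sub v→t @2)
  gtyd → gtvd (sub y→v @3)
Edit distance = 3.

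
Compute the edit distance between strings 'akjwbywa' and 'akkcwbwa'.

Let D[i][j] be the edit distance between the first i characters of 'akjwbywa' and the first j characters of 'akkcwbwa', with D[i][0] = i, D[0][j] = j, and D[i][j] = D[i-1][j-1] if the characters match, else 1 + min(D[i-1][j], D[i][j-1], D[i-1][j-1]). Filling the table (rows: prefixes of 'akjwbywa', columns: prefixes of 'akkcwbwa'):
     ε  a  k  k  c  w  b  w  a
  ε  0  1  2  3  4  5  6  7  8
  a  1  0  1  2  3  4  5  6  7
  k  2  1  0  1  2  3  4  5  6
  j  3  2  1  1  2  3  4  5  6
  w  4  3  2  2  2  2  3  4  5
  b  5  4  3  3  3  3  2  3  4
  y  6  5  4  4  4  4  3  3  4
  w  7  6  5  5  5  4  4  3  4
  a  8  7  6  6  6  5  5  4  3
The bottom-right entry gives D[8][8] = 3, so no sequence of fewer than 3 edits works. Backtracking through the table gives one optimal edit sequence (3 edits):
  akjwbywa → akkjwbywa (ins k @2)
  akkjwbywa → akkcwbywa (sub j→c @4)
  akkcwbywa → akkcwbwa (del y @7)
Edit distance = 3.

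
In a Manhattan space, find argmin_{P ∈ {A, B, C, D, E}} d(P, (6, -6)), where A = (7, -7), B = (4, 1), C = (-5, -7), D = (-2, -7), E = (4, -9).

Distances: d(A) = 2, d(B) = 9, d(C) = 12, d(D) = 9, d(E) = 5. Nearest: A = (7, -7) with distance 2.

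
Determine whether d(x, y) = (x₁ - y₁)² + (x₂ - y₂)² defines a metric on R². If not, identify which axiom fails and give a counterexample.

No. The squared Euclidean distance fails the triangle inequality. Counterexample: x = (0, 0), y = (4, 4), z = (8, 8). d(x,z) = 8² + 8² = 128, but d(x,y) + d(y,z) = (4² + 4²) + (4² + 4²) = 32 + 32 = 64. Since 128 > 64, the triangle inequality is violated. (Note: √d, the ordinary Euclidean distance, IS a metric.)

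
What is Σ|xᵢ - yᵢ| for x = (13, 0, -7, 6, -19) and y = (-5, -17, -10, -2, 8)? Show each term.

Σ|x_i - y_i| = |13 - (-5)| + |0 - (-17)| + |-7 - (-10)| + |6 - (-2)| + |-19 - 8| = 18 + 17 + 3 + 8 + 27 = 73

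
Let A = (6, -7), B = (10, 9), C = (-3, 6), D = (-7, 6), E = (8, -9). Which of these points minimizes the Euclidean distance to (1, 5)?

Distances: d(A) = 13, d(B) ≈ 9.8489, d(C) ≈ 4.1231, d(D) ≈ 8.0623, d(E) ≈ 15.6525. Nearest: C = (-3, 6) with distance 4.1231.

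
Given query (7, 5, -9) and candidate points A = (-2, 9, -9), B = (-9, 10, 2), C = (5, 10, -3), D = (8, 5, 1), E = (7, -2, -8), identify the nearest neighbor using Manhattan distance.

Distances: d(A) = 13, d(B) = 32, d(C) = 13, d(D) = 11, d(E) = 8. Nearest: E = (7, -2, -8) with distance 8.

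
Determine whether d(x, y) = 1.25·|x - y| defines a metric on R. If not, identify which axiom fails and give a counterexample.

Yes. Since |x - y| is a metric on R and 1.25 > 0, the positive scalar multiple 1.25·|x - y| is also a metric: scaling by a positive constant preserves non-negativity, identity (d=0 ⟺ |x-y|=0 ⟺ x=y), symmetry, and the triangle inequality.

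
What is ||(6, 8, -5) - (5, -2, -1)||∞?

max(|x_i - y_i|) = max(|6 - 5|, |8 - (-2)|, |-5 - (-1)|) = max(1, 10, 4) = 10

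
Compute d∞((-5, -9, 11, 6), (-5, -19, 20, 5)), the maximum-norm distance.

max(|x_i - y_i|) = max(|-5 - (-5)|, |-9 - (-19)|, |11 - 20|, |6 - 5|) = max(0, 10, 9, 1) = 10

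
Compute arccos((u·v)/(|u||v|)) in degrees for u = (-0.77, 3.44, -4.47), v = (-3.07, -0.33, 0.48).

With u = (-0.77, 3.44, -4.47), v = (-3.07, -0.33, 0.48):
u·v = (-0.77)·(-3.07) + 3.44·(-0.33) + (-4.47)·0.48 = 2.3639 + (-1.1352) + (-2.1456) = -0.9169.
|u| = √((-0.77)² + 3.44² + (-4.47)²) = √(0.5929 + 11.8336 + 19.9809) = √32.4074, |v| = √((-3.07)² + (-0.33)² + 0.48²) = √(9.4249 + 0.1089 + 0.2304) = √9.7642.
cos θ = (u·v)/(|u||v|) = -0.9169/(√32.4074·√9.7642) ≈ -0.051544
θ = arccos(-0.051544) ≈ 92.95°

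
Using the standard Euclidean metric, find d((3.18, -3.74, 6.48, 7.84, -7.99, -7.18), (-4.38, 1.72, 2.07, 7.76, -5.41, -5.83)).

√(Σ(x_i - y_i)²) = √((3.18 - (-4.38))² + (-3.74 - 1.72)² + (6.48 - 2.07)² + (7.84 - 7.76)² + (-7.99 - (-5.41))² + (-7.18 - (-5.83))²)
= √(7.56² + (-5.46)² + 4.41² + 0.08² + (-2.58)² + (-1.35)²) = √(57.1536 + 29.8116 + 19.4481 + 0.0064 + 6.6564 + 1.8225) = √114.8986 ≈ 10.7191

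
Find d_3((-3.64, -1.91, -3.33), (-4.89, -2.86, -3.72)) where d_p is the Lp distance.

(Σ|x_i - y_i|^3)^(1/3) = (|-3.64 - (-4.89)|^3 + |-1.91 - (-2.86)|^3 + |-3.33 - (-3.72)|^3)^(1/3)
= (1.25^3 + 0.95^3 + 0.39^3)^(1/3) ≈ (1.9531 + 0.8574 + 0.0593)^(1/3) = (2.8698)^(1/3) ≈ 1.4211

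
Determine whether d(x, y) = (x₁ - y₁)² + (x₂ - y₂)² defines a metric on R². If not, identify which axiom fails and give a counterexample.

No. The squared Euclidean distance fails the triangle inequality. Counterexample: x = (0, 0), y = (4, 3), z = (8, 6). d(x,z) = 8² + 6² = 100, but d(x,y) + d(y,z) = (4² + 3²) + (4² + 3²) = 25 + 25 = 50. Since 100 > 50, the triangle inequality is violated. (Note: √d, the ordinary Euclidean distance, IS a metric.)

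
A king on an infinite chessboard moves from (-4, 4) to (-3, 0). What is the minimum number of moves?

max(|x_i - y_i|) = max(|-4 - (-3)|, |4 - 0|) = max(1, 4) = 4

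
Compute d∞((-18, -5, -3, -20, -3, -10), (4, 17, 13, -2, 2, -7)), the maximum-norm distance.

max(|x_i - y_i|) = max(|-18 - 4|, |-5 - 17|, |-3 - 13|, |-20 - (-2)|, |-3 - 2|, |-10 - (-7)|) = max(22, 22, 16, 18, 5, 3) = 22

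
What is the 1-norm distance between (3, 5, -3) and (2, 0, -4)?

Σ|x_i - y_i| = |3 - 2| + |5 - 0| + |-3 - (-4)| = 1 + 5 + 1 = 7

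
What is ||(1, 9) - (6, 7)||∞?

max(|x_i - y_i|) = max(|1 - 6|, |9 - 7|) = max(5, 2) = 5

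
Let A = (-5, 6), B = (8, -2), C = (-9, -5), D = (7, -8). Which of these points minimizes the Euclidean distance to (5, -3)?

Distances: d(A) ≈ 13.4536, d(B) ≈ 3.1623, d(C) ≈ 14.1421, d(D) ≈ 5.3852. Nearest: B = (8, -2) with distance 3.1623.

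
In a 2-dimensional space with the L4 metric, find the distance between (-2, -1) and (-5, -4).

(Σ|x_i - y_i|^4)^(1/4) = (|-2 - (-5)|^4 + |-1 - (-4)|^4)^(1/4)
= (3^4 + 3^4)^(1/4) = (81 + 81)^(1/4) = (162)^(1/4) ≈ 3.5676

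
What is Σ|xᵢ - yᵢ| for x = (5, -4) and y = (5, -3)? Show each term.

Σ|x_i - y_i| = |5 - 5| + |-4 - (-3)| = 0 + 1 = 1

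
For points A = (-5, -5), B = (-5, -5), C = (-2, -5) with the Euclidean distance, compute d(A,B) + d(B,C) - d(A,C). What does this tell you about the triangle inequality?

d(A,B) = √(0² + 0²) = √0 = 0, d(B,C) = √(3² + 0²) = √9 = 3, d(A,C) = √(3² + 0²) = √9 = 3.
d(A,B) + d(B,C) - d(A,C) = 0 + 3 - 3 = 3 - 3 = 0. This is ≥ 0, so the triangle inequality holds for these points.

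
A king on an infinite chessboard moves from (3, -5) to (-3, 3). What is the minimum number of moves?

max(|x_i - y_i|) = max(|3 - (-3)|, |-5 - 3|) = max(6, 8) = 8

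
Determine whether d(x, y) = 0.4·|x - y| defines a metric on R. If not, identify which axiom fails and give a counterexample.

Yes. Since |x - y| is a metric on R and 0.4 > 0, the positive scalar multiple 0.4·|x - y| is also a metric: scaling by a positive constant preserves non-negativity, identity (d=0 ⟺ |x-y|=0 ⟺ x=y), symmetry, and the triangle inequality.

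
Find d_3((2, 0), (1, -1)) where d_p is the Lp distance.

(Σ|x_i - y_i|^3)^(1/3) = (|2 - 1|^3 + |0 - (-1)|^3)^(1/3)
= (1^3 + 1^3)^(1/3) = (1 + 1)^(1/3) = (2)^(1/3) ≈ 1.2599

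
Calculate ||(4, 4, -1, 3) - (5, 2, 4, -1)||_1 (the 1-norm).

Σ|x_i - y_i| = |4 - 5| + |4 - 2| + |-1 - 4| + |3 - (-1)| = 1 + 2 + 5 + 4 = 12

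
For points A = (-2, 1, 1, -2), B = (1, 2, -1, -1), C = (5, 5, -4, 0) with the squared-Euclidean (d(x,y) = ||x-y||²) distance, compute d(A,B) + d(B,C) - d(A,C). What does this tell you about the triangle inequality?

d(A,B) = 3² + 1² + 2² + 1² = 15, d(B,C) = 4² + 3² + 3² + 1² = 35, d(A,C) = 7² + 4² + 5² + 2² = 94.
d(A,B) + d(B,C) - d(A,C) = 15 + 35 - 94 = 50 - 94 = -44. This is < 0, so the triangle inequality FAILS for these points (squared-Euclidean is not a metric).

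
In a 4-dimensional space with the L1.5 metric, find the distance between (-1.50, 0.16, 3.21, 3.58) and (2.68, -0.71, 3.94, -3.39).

(Σ|x_i - y_i|^1.5)^(1/1.5) = (|-1.5 - 2.68|^1.5 + |0.16 - (-0.71)|^1.5 + |3.21 - 3.94|^1.5 + |3.58 - (-3.39)|^1.5)^(1/1.5)
= (4.18^1.5 + 0.87^1.5 + 0.73^1.5 + 6.97^1.5)^(1/1.5) ≈ (8.546 + 0.8115 + 0.6237 + 18.4013)^(1/1.5) = (28.3825)^(1/1.5) ≈ 9.3047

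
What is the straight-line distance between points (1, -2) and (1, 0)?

√(Σ(x_i - y_i)²) = √((1 - 1)² + (-2 - 0)²)
= √(0² + (-2)²) = √(0 + 4) = √4 = 2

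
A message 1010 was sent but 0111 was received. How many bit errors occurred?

Differing positions: 1, 2, 4. Hamming distance = 3.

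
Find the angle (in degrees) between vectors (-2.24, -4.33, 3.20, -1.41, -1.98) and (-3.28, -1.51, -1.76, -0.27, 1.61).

With u = (-2.24, -4.33, 3.20, -1.41, -1.98), v = (-3.28, -1.51, -1.76, -0.27, 1.61):
u·v = (-2.24)·(-3.28) + (-4.33)·(-1.51) + 3.2·(-1.76) + (-1.41)·(-0.27) + (-1.98)·1.61 = 7.3472 + 6.5383 + (-5.632) + 0.3807 + (-3.1878) = 5.4464.
|u| = √((-2.24)² + (-4.33)² + 3.2² + (-1.41)² + (-1.98)²) = √(5.0176 + 18.7489 + 10.24 + 1.9881 + 3.9204) = √39.915, |v| = √((-3.28)² + (-1.51)² + (-1.76)² + (-0.27)² + 1.61²) = √(10.7584 + 2.2801 + 3.0976 + 0.0729 + 2.5921) = √18.8011.
cos θ = (u·v)/(|u||v|) = 5.4464/(√39.915·√18.8011) ≈ 0.198815
θ = arccos(0.198815) ≈ 78.53°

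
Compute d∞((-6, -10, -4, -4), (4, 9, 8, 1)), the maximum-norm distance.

max(|x_i - y_i|) = max(|-6 - 4|, |-10 - 9|, |-4 - 8|, |-4 - 1|) = max(10, 19, 12, 5) = 19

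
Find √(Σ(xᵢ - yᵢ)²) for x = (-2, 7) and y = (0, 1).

√(Σ(x_i - y_i)²) = √((-2 - 0)² + (7 - 1)²)
= √((-2)² + 6²) = √(4 + 36) = √40 ≈ 6.3246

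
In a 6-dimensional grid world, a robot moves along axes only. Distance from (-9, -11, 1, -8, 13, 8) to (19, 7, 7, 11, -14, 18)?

Σ|x_i - y_i| = |-9 - 19| + |-11 - 7| + |1 - 7| + |-8 - 11| + |13 - (-14)| + |8 - 18| = 28 + 18 + 6 + 19 + 27 + 10 = 108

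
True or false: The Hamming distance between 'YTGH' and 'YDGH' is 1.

Differing positions: 2. Hamming distance = 1, so the claim is true.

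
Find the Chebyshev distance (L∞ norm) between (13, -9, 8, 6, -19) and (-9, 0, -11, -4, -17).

max(|x_i - y_i|) = max(|13 - (-9)|, |-9 - 0|, |8 - (-11)|, |6 - (-4)|, |-19 - (-17)|) = max(22, 9, 19, 10, 2) = 22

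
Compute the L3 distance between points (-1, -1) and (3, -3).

(Σ|x_i - y_i|^3)^(1/3) = (|-1 - 3|^3 + |-1 - (-3)|^3)^(1/3)
= (4^3 + 2^3)^(1/3) = (64 + 8)^(1/3) = (72)^(1/3) ≈ 4.1602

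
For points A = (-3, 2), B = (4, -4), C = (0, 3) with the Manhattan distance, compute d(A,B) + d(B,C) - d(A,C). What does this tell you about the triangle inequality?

d(A,B) = 7 + 6 = 13, d(B,C) = 4 + 7 = 11, d(A,C) = 3 + 1 = 4.
d(A,B) + d(B,C) - d(A,C) = 13 + 11 - 4 = 24 - 4 = 20. This is ≥ 0, so the triangle inequality holds for these points.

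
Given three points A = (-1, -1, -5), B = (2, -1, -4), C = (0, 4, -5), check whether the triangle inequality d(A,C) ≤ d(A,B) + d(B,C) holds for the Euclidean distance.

d(A,B) = √(3² + 0² + 1²) = √10 ≈ 3.1623, d(B,C) = √(2² + 5² + 1²) = √30 ≈ 5.4772, d(A,C) = √(1² + 5² + 0²) = √26 ≈ 5.099.
d(A,C) ≈ 5.099 ≤ 3.1623 + 5.4772 = 8.6395. Triangle inequality is satisfied.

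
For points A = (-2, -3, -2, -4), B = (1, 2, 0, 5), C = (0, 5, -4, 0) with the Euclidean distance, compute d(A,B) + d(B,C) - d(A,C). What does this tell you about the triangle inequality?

d(A,B) = √(3² + 5² + 2² + 9²) = √119 ≈ 10.9087, d(B,C) = √(1² + 3² + 4² + 5²) = √51 ≈ 7.1414, d(A,C) = √(2² + 8² + 2² + 4²) = √88 ≈ 9.3808.
d(A,B) + d(B,C) - d(A,C) = 10.9087 + 7.1414 - 9.3808 = 18.0501 - 9.3808 = 8.6693 (to 4 decimal places). This is ≥ 0, so the triangle inequality holds for these points.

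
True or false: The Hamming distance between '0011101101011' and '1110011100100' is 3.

Differing positions: 1, 2, 4, 5, 6, 10, 11, 12, 13. Hamming distance = 9, so the claim that d_H = 3 is false.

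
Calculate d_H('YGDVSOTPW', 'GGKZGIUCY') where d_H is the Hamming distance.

Differing positions: 1, 3, 4, 5, 6, 7, 8, 9. Hamming distance = 8.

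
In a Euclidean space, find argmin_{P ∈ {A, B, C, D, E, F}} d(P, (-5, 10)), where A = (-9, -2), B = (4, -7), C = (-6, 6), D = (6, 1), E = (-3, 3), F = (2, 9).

Distances: d(A) ≈ 12.6491, d(B) ≈ 19.2354, d(C) ≈ 4.1231, d(D) ≈ 14.2127, d(E) ≈ 7.2801, d(F) ≈ 7.0711. Nearest: C = (-6, 6) with distance 4.1231.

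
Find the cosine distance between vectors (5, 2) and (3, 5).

With u = (5, 2), v = (3, 5):
u·v = 5·3 + 2·5 = 15 + 10 = 25.
|u| = √(5² + 2²) = √29, |v| = √(3² + 5²) = √34, so |u||v| = √(29·34) = √986.
cos θ = (u·v)/(|u||v|) = 25/√986 ≈ 0.7962
Cosine distance = 1 - cos θ ≈ 1 - 0.7962 = 0.2038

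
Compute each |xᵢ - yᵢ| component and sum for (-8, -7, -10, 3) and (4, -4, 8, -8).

Σ|x_i - y_i| = |-8 - 4| + |-7 - (-4)| + |-10 - 8| + |3 - (-8)| = 12 + 3 + 18 + 11 = 44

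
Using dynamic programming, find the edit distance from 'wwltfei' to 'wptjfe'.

Let D[i][j] be the edit distance between the first i characters of 'wwltfei' and the first j characters of 'wptjfe', with D[i][0] = i, D[0][j] = j, and D[i][j] = D[i-1][j-1] if the characters match, else 1 + min(D[i-1][j], D[i][j-1], D[i-1][j-1]). Filling the table (rows: prefixes of 'wwltfei', columns: prefixes of 'wptjfe'):
     ε  w  p  t  j  f  e
  ε  0  1  2  3  4  5  6
  w  1  0  1  2  3  4  5
  w  2  1  1  2  3  4  5
  l  3  2  2  2  3  4  5
  t  4  3  3  2  3  4  5
  f  5  4  4  3  3  3  4
  e  6  5  5  4  4  4  3
  i  7  6  6  5  5  5  4
The bottom-right entry gives D[7][6] = 4, so no sequence of fewer than 4 edits works. Backtracking through the table gives one optimal edit sequence (4 edits):
  wwltfei → wpltfei (sub w→p @2)
  wpltfei → wpttfei (sub l→t @3)
  wpttfei → wptjfei (sub t→j @4)
  wptjfei → wptjfe (del i @7)
Edit distance = 4.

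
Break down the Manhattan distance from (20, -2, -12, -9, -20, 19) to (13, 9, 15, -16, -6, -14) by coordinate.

Σ|x_i - y_i| = |20 - 13| + |-2 - 9| + |-12 - 15| + |-9 - (-16)| + |-20 - (-6)| + |19 - (-14)| = 7 + 11 + 27 + 7 + 14 + 33 = 99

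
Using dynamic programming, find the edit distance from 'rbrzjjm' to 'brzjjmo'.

Let D[i][j] be the edit distance between the first i characters of 'rbrzjjm' and the first j characters of 'brzjjmo', with D[i][0] = i, D[0][j] = j, and D[i][j] = D[i-1][j-1] if the characters match, else 1 + min(D[i-1][j], D[i][j-1], D[i-1][j-1]). Filling the table (rows: prefixes of 'rbrzjjm', columns: prefixes of 'brzjjmo'):
     ε  b  r  z  j  j  m  o
  ε  0  1  2  3  4  5  6  7
  r  1  1  1  2  3  4  5  6
  b  2  1  2  2  3  4  5  6
  r  3  2  1  2  3  4  5  6
  z  4  3  2  1  2  3  4  5
  j  5  4  3  2  1  2  3  4
  j  6  5  4  3  2  1  2  3
  m  7  6  5  4  3  2  1  2
The bottom-right entry gives D[7][7] = 2, so no sequence of fewer than 2 edits works. Backtracking through the table gives one optimal edit sequence (2 edits):
  rbrzjjm → brzjjm (del r @1)
  brzjjm → brzjjmo (ins o @7)
Edit distance = 2.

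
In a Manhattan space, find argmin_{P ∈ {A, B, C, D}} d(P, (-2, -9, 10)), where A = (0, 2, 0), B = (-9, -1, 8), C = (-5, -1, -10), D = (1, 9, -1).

Distances: d(A) = 23, d(B) = 17, d(C) = 31, d(D) = 32. Nearest: B = (-9, -1, 8) with distance 17.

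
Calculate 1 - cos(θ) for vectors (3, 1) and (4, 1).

With u = (3, 1), v = (4, 1):
u·v = 3·4 + 1·1 = 12 + 1 = 13.
|u| = √(3² + 1²) = √10, |v| = √(4² + 1²) = √17, so |u||v| = √(10·17) = √170.
cos θ = (u·v)/(|u||v|) = 13/√170 ≈ 0.9971
Cosine distance = 1 - cos θ ≈ 1 - 0.9971 = 0.0029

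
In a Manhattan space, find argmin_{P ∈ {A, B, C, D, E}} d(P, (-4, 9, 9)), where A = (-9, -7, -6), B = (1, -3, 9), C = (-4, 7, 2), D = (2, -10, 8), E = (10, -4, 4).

Distances: d(A) = 36, d(B) = 17, d(C) = 9, d(D) = 26, d(E) = 32. Nearest: C = (-4, 7, 2) with distance 9.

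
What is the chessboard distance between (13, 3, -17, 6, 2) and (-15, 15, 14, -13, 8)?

max(|x_i - y_i|) = max(|13 - (-15)|, |3 - 15|, |-17 - 14|, |6 - (-13)|, |2 - 8|) = max(28, 12, 31, 19, 6) = 31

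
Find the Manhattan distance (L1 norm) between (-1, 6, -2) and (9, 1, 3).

Σ|x_i - y_i| = |-1 - 9| + |6 - 1| + |-2 - 3| = 10 + 5 + 5 = 20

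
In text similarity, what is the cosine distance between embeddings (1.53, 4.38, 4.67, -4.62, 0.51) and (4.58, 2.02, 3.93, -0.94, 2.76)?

With u = (1.53, 4.38, 4.67, -4.62, 0.51), v = (4.58, 2.02, 3.93, -0.94, 2.76):
u·v = 1.53·4.58 + 4.38·2.02 + 4.67·3.93 + (-4.62)·(-0.94) + 0.51·2.76 = 7.0074 + 8.8476 + 18.3531 + 4.3428 + 1.4076 = 39.9585.
|u| = √(1.53² + 4.38² + 4.67² + (-4.62)² + 0.51²) = √(2.3409 + 19.1844 + 21.8089 + 21.3444 + 0.2601) = √64.9387, |v| = √(4.58² + 2.02² + 3.93² + (-0.94)² + 2.76²) = √(20.9764 + 4.0804 + 15.4449 + 0.8836 + 7.6176) = √49.0029.
cos θ = (u·v)/(|u||v|) = 39.9585/(√64.9387·√49.0029) ≈ 0.7083
Cosine distance = 1 - cos θ ≈ 1 - 0.7083 = 0.2917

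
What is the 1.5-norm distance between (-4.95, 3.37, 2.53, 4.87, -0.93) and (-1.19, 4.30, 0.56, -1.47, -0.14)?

(Σ|x_i - y_i|^1.5)^(1/1.5) = (|-4.95 - (-1.19)|^1.5 + |3.37 - 4.3|^1.5 + |2.53 - 0.56|^1.5 + |4.87 - (-1.47)|^1.5 + |-0.93 - (-0.14)|^1.5)^(1/1.5)
= (3.76^1.5 + 0.93^1.5 + 1.97^1.5 + 6.34^1.5 + 0.79^1.5)^(1/1.5) ≈ (7.2909 + 0.8969 + 2.765 + 15.9637 + 0.7022)^(1/1.5) = (27.6187)^(1/1.5) ≈ 9.137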